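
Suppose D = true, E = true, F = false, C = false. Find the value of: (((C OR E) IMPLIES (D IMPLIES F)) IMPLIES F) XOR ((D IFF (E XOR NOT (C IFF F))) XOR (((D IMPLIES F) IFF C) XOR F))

true

C OR E = false OR true = true
D IMPLIES F = true IMPLIES false = false
(C OR E) IMPLIES (D IMPLIES F) = true IMPLIES false = false
((C OR E) IMPLIES (D IMPLIES F)) IMPLIES F = false IMPLIES false = true
C IFF F = false IFF false = true
NOT (C IFF F) = NOT true = false
E XOR NOT (C IFF F) = true XOR false = true
D IFF (E XOR NOT (C IFF F)) = true IFF true = true
D IMPLIES F = true IMPLIES false = false
(D IMPLIES F) IFF C = false IFF false = true
((D IMPLIES F) IFF C) XOR F = true XOR false = true
(D IFF (E XOR NOT (C IFF F))) XOR (((D IMPLIES F) IFF C) XOR F) = true XOR true = false
(((C OR E) IMPLIES (D IMPLIES F)) IMPLIES F) XOR ((D IFF (E XOR NOT (C IFF F))) XOR (((D IMPLIES F) IFF C) XOR F)) = true XOR false = true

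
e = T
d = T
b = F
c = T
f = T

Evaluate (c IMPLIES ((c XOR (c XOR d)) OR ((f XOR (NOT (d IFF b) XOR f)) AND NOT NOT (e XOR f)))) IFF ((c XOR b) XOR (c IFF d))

F

c XOR d = T XOR T = F
c XOR (c XOR d) = T XOR F = T
d IFF b = T IFF F = F
NOT (d IFF b) = NOT F = T
NOT (d IFF b) XOR f = T XOR T = F
f XOR (NOT (d IFF b) XOR f) = T XOR F = T
e XOR f = T XOR T = F
NOT (e XOR f) = NOT F = T
NOT NOT (e XOR f) = NOT T = F
(f XOR (NOT (d IFF b) XOR f)) AND NOT NOT (e XOR f) = T AND F = F
(c XOR (c XOR d)) OR ((f XOR (NOT (d IFF b) XOR f)) AND NOT NOT (e XOR f)) = T OR F = T
c IMPLIES ((c XOR (c XOR d)) OR ((f XOR (NOT (d IFF b) XOR f)) AND NOT NOT (e XOR f))) = T IMPLIES T = T
c XOR b = T XOR F = T
c IFF d = T IFF T = T
(c XOR b) XOR (c IFF d) = T XOR T = F
(c IMPLIES ((c XOR (c XOR d)) OR ((f XOR (NOT (d IFF b) XOR f)) AND NOT NOT (e XOR f)))) IFF ((c XOR b) XOR (c IFF d)) = T IFF F = F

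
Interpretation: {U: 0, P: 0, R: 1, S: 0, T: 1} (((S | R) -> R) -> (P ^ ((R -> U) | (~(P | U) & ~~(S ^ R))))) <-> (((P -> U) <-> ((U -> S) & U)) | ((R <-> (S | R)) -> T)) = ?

1

S | R = 0 | 1 = 1
(S | R) -> R = 1 -> 1 = 1
R -> U = 1 -> 0 = 0
P | U = 0 | 0 = 0
~(P | U) = ~0 = 1
S ^ R = 0 ^ 1 = 1
~(S ^ R) = ~1 = 0
~~(S ^ R) = ~0 = 1
~(P | U) & ~~(S ^ R) = 1 & 1 = 1
(R -> U) | (~(P | U) & ~~(S ^ R)) = 0 | 1 = 1
P ^ ((R -> U) | (~(P | U) & ~~(S ^ R))) = 0 ^ 1 = 1
((S | R) -> R) -> (P ^ ((R -> U) | (~(P | U) & ~~(S ^ R)))) = 1 -> 1 = 1
P -> U = 0 -> 0 = 1
U -> S = 0 -> 0 = 1
(U -> S) & U = 1 & 0 = 0
(P -> U) <-> ((U -> S) & U) = 1 <-> 0 = 0
S | R = 0 | 1 = 1
R <-> (S | R) = 1 <-> 1 = 1
(R <-> (S | R)) -> T = 1 -> 1 = 1
((P -> U) <-> ((U -> S) & U)) | ((R <-> (S | R)) -> T) = 0 | 1 = 1
(((S | R) -> R) -> (P ^ ((R -> U) | (~(P | U) & ~~(S ^ R))))) <-> (((P -> U) <-> ((U -> S) & U)) | ((R <-> (S | R)) -> T)) = 1 <-> 1 = 1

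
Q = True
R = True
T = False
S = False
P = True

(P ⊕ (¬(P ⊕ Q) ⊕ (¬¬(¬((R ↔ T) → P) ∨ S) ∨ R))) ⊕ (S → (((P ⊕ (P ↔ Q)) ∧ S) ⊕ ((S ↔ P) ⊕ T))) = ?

P ⊕ Q = True ⊕ True = False
¬(P ⊕ Q) = ¬False = True
R ↔ T = True ↔ False = False
(R ↔ T) → P = False → True = True
¬((R ↔ T) → P) = ¬True = False
¬((R ↔ T) → P) ∨ S = False ∨ False = False
¬(¬((R ↔ T) → P) ∨ S) = ¬False = True
¬¬(¬((R ↔ T) → P) ∨ S) = ¬True = False
¬¬(¬((R ↔ T) → P) ∨ S) ∨ R = False ∨ True = True
¬(P ⊕ Q) ⊕ (¬¬(¬((R ↔ T) → P) ∨ S) ∨ R) = True ⊕ True = False
P ⊕ (¬(P ⊕ Q) ⊕ (¬¬(¬((R ↔ T) → P) ∨ S) ∨ R)) = True ⊕ False = True
P ↔ Q = True ↔ True = True
P ⊕ (P ↔ Q) = True ⊕ True = False
(P ⊕ (P ↔ Q)) ∧ S = False ∧ False = False
S ↔ P = False ↔ True = False
(S ↔ P) ⊕ T = False ⊕ False = False
((P ⊕ (P ↔ Q)) ∧ S) ⊕ ((S ↔ P) ⊕ T) = False ⊕ False = False
S → (((P ⊕ (P ↔ Q)) ∧ S) ⊕ ((S ↔ P) ⊕ T)) = False → False = True
(P ⊕ (¬(P ⊕ Q) ⊕ (¬¬(¬((R ↔ T) → P) ∨ S) ∨ R))) ⊕ (S → (((P ⊕ (P ↔ Q)) ∧ S) ⊕ ((S ↔ P) ⊕ T))) = True ⊕ True = False

False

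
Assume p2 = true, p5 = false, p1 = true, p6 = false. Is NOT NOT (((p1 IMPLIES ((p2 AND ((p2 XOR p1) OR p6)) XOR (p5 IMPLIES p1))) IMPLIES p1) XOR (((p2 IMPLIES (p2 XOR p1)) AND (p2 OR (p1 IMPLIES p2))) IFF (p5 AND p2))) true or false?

false

p2 XOR p1 = true XOR true = false
(p2 XOR p1) OR p6 = false OR false = false
p2 AND ((p2 XOR p1) OR p6) = true AND false = false
p5 IMPLIES p1 = false IMPLIES true = true
(p2 AND ((p2 XOR p1) OR p6)) XOR (p5 IMPLIES p1) = false XOR true = true
p1 IMPLIES ((p2 AND ((p2 XOR p1) OR p6)) XOR (p5 IMPLIES p1)) = true IMPLIES true = true
(p1 IMPLIES ((p2 AND ((p2 XOR p1) OR p6)) XOR (p5 IMPLIES p1))) IMPLIES p1 = true IMPLIES true = true
p2 XOR p1 = true XOR true = false
p2 IMPLIES (p2 XOR p1) = true IMPLIES false = false
p1 IMPLIES p2 = true IMPLIES true = true
p2 OR (p1 IMPLIES p2) = true OR true = true
(p2 IMPLIES (p2 XOR p1)) AND (p2 OR (p1 IMPLIES p2)) = false AND true = false
p5 AND p2 = false AND true = false
((p2 IMPLIES (p2 XOR p1)) AND (p2 OR (p1 IMPLIES p2))) IFF (p5 AND p2) = false IFF false = true
((p1 IMPLIES ((p2 AND ((p2 XOR p1) OR p6)) XOR (p5 IMPLIES p1))) IMPLIES p1) XOR (((p2 IMPLIES (p2 XOR p1)) AND (p2 OR (p1 IMPLIES p2))) IFF (p5 AND p2)) = true XOR true = false
NOT (((p1 IMPLIES ((p2 AND ((p2 XOR p1) OR p6)) XOR (p5 IMPLIES p1))) IMPLIES p1) XOR (((p2 IMPLIES (p2 XOR p1)) AND (p2 OR (p1 IMPLIES p2))) IFF (p5 AND p2))) = NOT false = true
NOT NOT (((p1 IMPLIES ((p2 AND ((p2 XOR p1) OR p6)) XOR (p5 IMPLIES p1))) IMPLIES p1) XOR (((p2 IMPLIES (p2 XOR p1)) AND (p2 OR (p1 IMPLIES p2))) IFF (p5 AND p2))) = NOT true = false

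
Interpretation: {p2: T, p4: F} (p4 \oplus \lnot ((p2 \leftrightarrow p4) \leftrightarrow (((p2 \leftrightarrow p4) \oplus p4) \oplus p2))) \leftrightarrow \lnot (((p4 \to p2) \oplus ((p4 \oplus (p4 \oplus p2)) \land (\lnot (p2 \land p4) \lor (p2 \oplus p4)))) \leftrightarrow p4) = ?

F

p2 \leftrightarrow p4 = T \leftrightarrow F = F
p2 \leftrightarrow p4 = T \leftrightarrow F = F
(p2 \leftrightarrow p4) \oplus p4 = F \oplus F = F
((p2 \leftrightarrow p4) \oplus p4) \oplus p2 = F \oplus T = T
(p2 \leftrightarrow p4) \leftrightarrow (((p2 \leftrightarrow p4) \oplus p4) \oplus p2) = F \leftrightarrow T = F
\lnot ((p2 \leftrightarrow p4) \leftrightarrow (((p2 \leftrightarrow p4) \oplus p4) \oplus p2)) = \lnot F = T
p4 \oplus \lnot ((p2 \leftrightarrow p4) \leftrightarrow (((p2 \leftrightarrow p4) \oplus p4) \oplus p2)) = F \oplus T = T
p4 \to p2 = F \to T = T
p4 \oplus p2 = F \oplus T = T
p4 \oplus (p4 \oplus p2) = F \oplus T = T
p2 \land p4 = T \land F = F
\lnot (p2 \land p4) = \lnot F = T
p2 \oplus p4 = T \oplus F = T
\lnot (p2 \land p4) \lor (p2 \oplus p4) = T \lor T = T
(p4 \oplus (p4 \oplus p2)) \land (\lnot (p2 \land p4) \lor (p2 \oplus p4)) = T \land T = T
(p4 \to p2) \oplus ((p4 \oplus (p4 \oplus p2)) \land (\lnot (p2 \land p4) \lor (p2 \oplus p4))) = T \oplus T = F
((p4 \to p2) \oplus ((p4 \oplus (p4 \oplus p2)) \land (\lnot (p2 \land p4) \lor (p2 \oplus p4)))) \leftrightarrow p4 = F \leftrightarrow F = T
\lnot (((p4 \to p2) \oplus ((p4 \oplus (p4 \oplus p2)) \land (\lnot (p2 \land p4) \lor (p2 \oplus p4)))) \leftrightarrow p4) = \lnot T = F
(p4 \oplus \lnot ((p2 \leftrightarrow p4) \leftrightarrow (((p2 \leftrightarrow p4) \oplus p4) \oplus p2))) \leftrightarrow \lnot (((p4 \to p2) \oplus ((p4 \oplus (p4 \oplus p2)) \land (\lnot (p2 \land p4) \lor (p2 \oplus p4)))) \leftrightarrow p4) = T \leftrightarrow F = F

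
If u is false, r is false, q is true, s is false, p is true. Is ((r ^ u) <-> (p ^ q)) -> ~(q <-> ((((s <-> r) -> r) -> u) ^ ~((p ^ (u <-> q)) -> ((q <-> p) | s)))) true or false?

F

r ^ u = F ^ F = F
p ^ q = T ^ T = F
(r ^ u) <-> (p ^ q) = F <-> F = T
s <-> r = F <-> F = T
(s <-> r) -> r = T -> F = F
((s <-> r) -> r) -> u = F -> F = T
u <-> q = F <-> T = F
p ^ (u <-> q) = T ^ F = T
q <-> p = T <-> T = T
(q <-> p) | s = T | F = T
(p ^ (u <-> q)) -> ((q <-> p) | s) = T -> T = T
~((p ^ (u <-> q)) -> ((q <-> p) | s)) = ~T = F
(((s <-> r) -> r) -> u) ^ ~((p ^ (u <-> q)) -> ((q <-> p) | s)) = T ^ F = T
q <-> ((((s <-> r) -> r) -> u) ^ ~((p ^ (u <-> q)) -> ((q <-> p) | s))) = T <-> T = T
~(q <-> ((((s <-> r) -> r) -> u) ^ ~((p ^ (u <-> q)) -> ((q <-> p) | s)))) = ~T = F
((r ^ u) <-> (p ^ q)) -> ~(q <-> ((((s <-> r) -> r) -> u) ^ ~((p ^ (u <-> q)) -> ((q <-> p) | s)))) = T -> F = F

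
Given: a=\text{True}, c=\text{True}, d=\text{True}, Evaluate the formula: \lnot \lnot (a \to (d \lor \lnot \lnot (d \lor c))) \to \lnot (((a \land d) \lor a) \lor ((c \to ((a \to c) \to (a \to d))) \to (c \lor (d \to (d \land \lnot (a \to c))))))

Substituting a=\text{True}, c=\text{True}, d=\text{True}:
d \lor c = \text{True} \lor \text{True} = \text{True}
\lnot (d \lor c) = \lnot \text{True} = \text{False}
\lnot \lnot (d \lor c) = \lnot \text{False} = \text{True}
d \lor \lnot \lnot (d \lor c) = \text{True} \lor \text{True} = \text{True}
a \to (d \lor \lnot \lnot (d \lor c)) = \text{True} \to \text{True} = \text{True}
\lnot (a \to (d \lor \lnot \lnot (d \lor c))) = \lnot \text{True} = \text{False}
\lnot \lnot (a \to (d \lor \lnot \lnot (d \lor c))) = \lnot \text{False} = \text{True}
a \land d = \text{True} \land \text{True} = \text{True}
(a \land d) \lor a = \text{True} \lor \text{True} = \text{True}
a \to c = \text{True} \to \text{True} = \text{True}
a \to d = \text{True} \to \text{True} = \text{True}
(a \to c) \to (a \to d) = \text{True} \to \text{True} = \text{True}
c \to ((a \to c) \to (a \to d)) = \text{True} \to \text{True} = \text{True}
a \to c = \text{True} \to \text{True} = \text{True}
\lnot (a \to c) = \lnot \text{True} = \text{False}
d \land \lnot (a \to c) = \text{True} \land \text{False} = \text{False}
d \to (d \land \lnot (a \to c)) = \text{True} \to \text{False} = \text{False}
c \lor (d \to (d \land \lnot (a \to c))) = \text{True} \lor \text{False} = \text{True}
(c \to ((a \to c) \to (a \to d))) \to (c \lor (d \to (d \land \lnot (a \to c)))) = \text{True} \to \text{True} = \text{True}
((a \land d) \lor a) \lor ((c \to ((a \to c) \to (a \to d))) \to (c \lor (d \to (d \land \lnot (a \to c))))) = \text{True} \lor \text{True} = \text{True}
\lnot (((a \land d) \lor a) \lor ((c \to ((a \to c) \to (a \to d))) \to (c \lor (d \to (d \land \lnot (a \to c)))))) = \lnot \text{True} = \text{False}
\lnot \lnot (a \to (d \lor \lnot \lnot (d \lor c))) \to \lnot (((a \land d) \lor a) \lor ((c \to ((a \to c) \to (a \to d))) \to (c \lor (d \to (d \land \lnot (a \to c)))))) = \text{True} \to \text{False} = \text{False}

\text{False}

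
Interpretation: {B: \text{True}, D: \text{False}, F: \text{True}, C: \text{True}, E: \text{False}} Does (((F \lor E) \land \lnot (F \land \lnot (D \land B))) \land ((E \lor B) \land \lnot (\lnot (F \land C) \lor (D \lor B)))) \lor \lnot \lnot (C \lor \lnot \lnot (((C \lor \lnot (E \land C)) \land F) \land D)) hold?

\text{True}

F \lor E = \text{True} \lor \text{False} = \text{True}
D \land B = \text{False} \land \text{True} = \text{False}
\lnot (D \land B) = \lnot \text{False} = \text{True}
F \land \lnot (D \land B) = \text{True} \land \text{True} = \text{True}
\lnot (F \land \lnot (D \land B)) = \lnot \text{True} = \text{False}
(F \lor E) \land \lnot (F \land \lnot (D \land B)) = \text{True} \land \text{False} = \text{False}
E \lor B = \text{False} \lor \text{True} = \text{True}
F \land C = \text{True} \land \text{True} = \text{True}
\lnot (F \land C) = \lnot \text{True} = \text{False}
D \lor B = \text{False} \lor \text{True} = \text{True}
\lnot (F \land C) \lor (D \lor B) = \text{False} \lor \text{True} = \text{True}
\lnot (\lnot (F \land C) \lor (D \lor B)) = \lnot \text{True} = \text{False}
(E \lor B) \land \lnot (\lnot (F \land C) \lor (D \lor B)) = \text{True} \land \text{False} = \text{False}
((F \lor E) \land \lnot (F \land \lnot (D \land B))) \land ((E \lor B) \land \lnot (\lnot (F \land C) \lor (D \lor B))) = \text{False} \land \text{False} = \text{False}
E \land C = \text{False} \land \text{True} = \text{False}
\lnot (E \land C) = \lnot \text{False} = \text{True}
C \lor \lnot (E \land C) = \text{True} \lor \text{True} = \text{True}
(C \lor \lnot (E \land C)) \land F = \text{True} \land \text{True} = \text{True}
((C \lor \lnot (E \land C)) \land F) \land D = \text{True} \land \text{False} = \text{False}
\lnot (((C \lor \lnot (E \land C)) \land F) \land D) = \lnot \text{False} = \text{True}
\lnot \lnot (((C \lor \lnot (E \land C)) \land F) \land D) = \lnot \text{True} = \text{False}
C \lor \lnot \lnot (((C \lor \lnot (E \land C)) \land F) \land D) = \text{True} \lor \text{False} = \text{True}
\lnot (C \lor \lnot \lnot (((C \lor \lnot (E \land C)) \land F) \land D)) = \lnot \text{True} = \text{False}
\lnot \lnot (C \lor \lnot \lnot (((C \lor \lnot (E \land C)) \land F) \land D)) = \lnot \text{False} = \text{True}
(((F \lor E) \land \lnot (F \land \lnot (D \land B))) \land ((E \lor B) \land \lnot (\lnot (F \land C) \lor (D \lor B)))) \lor \lnot \lnot (C \lor \lnot \lnot (((C \lor \lnot (E \land C)) \land F) \land D)) = \text{False} \lor \text{True} = \text{True}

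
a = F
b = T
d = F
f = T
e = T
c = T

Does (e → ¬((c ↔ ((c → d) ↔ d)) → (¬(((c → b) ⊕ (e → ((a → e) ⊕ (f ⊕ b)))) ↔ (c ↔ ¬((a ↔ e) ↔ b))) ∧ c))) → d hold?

c → d = T → F = F
(c → d) ↔ d = F ↔ F = T
c ↔ ((c → d) ↔ d) = T ↔ T = T
c → b = T → T = T
a → e = F → T = T
f ⊕ b = T ⊕ T = F
(a → e) ⊕ (f ⊕ b) = T ⊕ F = T
e → ((a → e) ⊕ (f ⊕ b)) = T → T = T
(c → b) ⊕ (e → ((a → e) ⊕ (f ⊕ b))) = T ⊕ T = F
a ↔ e = F ↔ T = F
(a ↔ e) ↔ b = F ↔ T = F
¬((a ↔ e) ↔ b) = ¬F = T
c ↔ ¬((a ↔ e) ↔ b) = T ↔ T = T
((c → b) ⊕ (e → ((a → e) ⊕ (f ⊕ b)))) ↔ (c ↔ ¬((a ↔ e) ↔ b)) = F ↔ T = F
¬(((c → b) ⊕ (e → ((a → e) ⊕ (f ⊕ b)))) ↔ (c ↔ ¬((a ↔ e) ↔ b))) = ¬F = T
¬(((c → b) ⊕ (e → ((a → e) ⊕ (f ⊕ b)))) ↔ (c ↔ ¬((a ↔ e) ↔ b))) ∧ c = T ∧ T = T
(c ↔ ((c → d) ↔ d)) → (¬(((c → b) ⊕ (e → ((a → e) ⊕ (f ⊕ b)))) ↔ (c ↔ ¬((a ↔ e) ↔ b))) ∧ c) = T → T = T
¬((c ↔ ((c → d) ↔ d)) → (¬(((c → b) ⊕ (e → ((a → e) ⊕ (f ⊕ b)))) ↔ (c ↔ ¬((a ↔ e) ↔ b))) ∧ c)) = ¬T = F
e → ¬((c ↔ ((c → d) ↔ d)) → (¬(((c → b) ⊕ (e → ((a → e) ⊕ (f ⊕ b)))) ↔ (c ↔ ¬((a ↔ e) ↔ b))) ∧ c)) = T → F = F
(e → ¬((c ↔ ((c → d) ↔ d)) → (¬(((c → b) ⊕ (e → ((a → e) ⊕ (f ⊕ b)))) ↔ (c ↔ ¬((a ↔ e) ↔ b))) ∧ c))) → d = F → F = T

T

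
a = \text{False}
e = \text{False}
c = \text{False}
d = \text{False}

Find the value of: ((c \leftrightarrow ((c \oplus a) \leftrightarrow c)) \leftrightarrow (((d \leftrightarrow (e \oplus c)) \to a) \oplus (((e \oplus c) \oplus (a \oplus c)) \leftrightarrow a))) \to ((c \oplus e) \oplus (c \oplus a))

\text{True}

c \oplus a = \text{False} \oplus \text{False} = \text{False}
(c \oplus a) \leftrightarrow c = \text{False} \leftrightarrow \text{False} = \text{True}
c \leftrightarrow ((c \oplus a) \leftrightarrow c) = \text{False} \leftrightarrow \text{True} = \text{False}
e \oplus c = \text{False} \oplus \text{False} = \text{False}
d \leftrightarrow (e \oplus c) = \text{False} \leftrightarrow \text{False} = \text{True}
(d \leftrightarrow (e \oplus c)) \to a = \text{True} \to \text{False} = \text{False}
e \oplus c = \text{False} \oplus \text{False} = \text{False}
a \oplus c = \text{False} \oplus \text{False} = \text{False}
(e \oplus c) \oplus (a \oplus c) = \text{False} \oplus \text{False} = \text{False}
((e \oplus c) \oplus (a \oplus c)) \leftrightarrow a = \text{False} \leftrightarrow \text{False} = \text{True}
((d \leftrightarrow (e \oplus c)) \to a) \oplus (((e \oplus c) \oplus (a \oplus c)) \leftrightarrow a) = \text{False} \oplus \text{True} = \text{True}
(c \leftrightarrow ((c \oplus a) \leftrightarrow c)) \leftrightarrow (((d \leftrightarrow (e \oplus c)) \to a) \oplus (((e \oplus c) \oplus (a \oplus c)) \leftrightarrow a)) = \text{False} \leftrightarrow \text{True} = \text{False}
c \oplus e = \text{False} \oplus \text{False} = \text{False}
c \oplus a = \text{False} \oplus \text{False} = \text{False}
(c \oplus e) \oplus (c \oplus a) = \text{False} \oplus \text{False} = \text{False}
((c \leftrightarrow ((c \oplus a) \leftrightarrow c)) \leftrightarrow (((d \leftrightarrow (e \oplus c)) \to a) \oplus (((e \oplus c) \oplus (a \oplus c)) \leftrightarrow a))) \to ((c \oplus e) \oplus (c \oplus a)) = \text{False} \to \text{False} = \text{True}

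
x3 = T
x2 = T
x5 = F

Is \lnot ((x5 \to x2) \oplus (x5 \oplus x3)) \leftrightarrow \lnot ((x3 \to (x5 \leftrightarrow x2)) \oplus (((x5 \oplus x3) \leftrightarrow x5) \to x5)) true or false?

x5 \to x2 = F \to T = T
x5 \oplus x3 = F \oplus T = T
(x5 \to x2) \oplus (x5 \oplus x3) = T \oplus T = F
\lnot ((x5 \to x2) \oplus (x5 \oplus x3)) = \lnot F = T
x5 \leftrightarrow x2 = F \leftrightarrow T = F
x3 \to (x5 \leftrightarrow x2) = T \to F = F
x5 \oplus x3 = F \oplus T = T
(x5 \oplus x3) \leftrightarrow x5 = T \leftrightarrow F = F
((x5 \oplus x3) \leftrightarrow x5) \to x5 = F \to F = T
(x3 \to (x5 \leftrightarrow x2)) \oplus (((x5 \oplus x3) \leftrightarrow x5) \to x5) = F \oplus T = T
\lnot ((x3 \to (x5 \leftrightarrow x2)) \oplus (((x5 \oplus x3) \leftrightarrow x5) \to x5)) = \lnot T = F
\lnot ((x5 \to x2) \oplus (x5 \oplus x3)) \leftrightarrow \lnot ((x3 \to (x5 \leftrightarrow x2)) \oplus (((x5 \oplus x3) \leftrightarrow x5) \to x5)) = T \leftrightarrow F = F

F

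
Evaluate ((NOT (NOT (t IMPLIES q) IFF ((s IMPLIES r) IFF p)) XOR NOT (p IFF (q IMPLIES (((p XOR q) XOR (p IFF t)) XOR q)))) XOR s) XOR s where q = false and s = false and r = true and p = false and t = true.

false

Substituting q=false, s=false, r=true, p=false, t=true:
t IMPLIES q = true IMPLIES false = false
NOT (t IMPLIES q) = NOT false = true
s IMPLIES r = false IMPLIES true = true
(s IMPLIES r) IFF p = true IFF false = false
NOT (t IMPLIES q) IFF ((s IMPLIES r) IFF p) = true IFF false = false
NOT (NOT (t IMPLIES q) IFF ((s IMPLIES r) IFF p)) = NOT false = true
p XOR q = false XOR false = false
p IFF t = false IFF true = false
(p XOR q) XOR (p IFF t) = false XOR false = false
((p XOR q) XOR (p IFF t)) XOR q = false XOR false = false
q IMPLIES (((p XOR q) XOR (p IFF t)) XOR q) = false IMPLIES false = true
p IFF (q IMPLIES (((p XOR q) XOR (p IFF t)) XOR q)) = false IFF true = false
NOT (p IFF (q IMPLIES (((p XOR q) XOR (p IFF t)) XOR q))) = NOT false = true
NOT (NOT (t IMPLIES q) IFF ((s IMPLIES r) IFF p)) XOR NOT (p IFF (q IMPLIES (((p XOR q) XOR (p IFF t)) XOR q))) = true XOR true = false
(NOT (NOT (t IMPLIES q) IFF ((s IMPLIES r) IFF p)) XOR NOT (p IFF (q IMPLIES (((p XOR q) XOR (p IFF t)) XOR q)))) XOR s = false XOR false = false
((NOT (NOT (t IMPLIES q) IFF ((s IMPLIES r) IFF p)) XOR NOT (p IFF (q IMPLIES (((p XOR q) XOR (p IFF t)) XOR q)))) XOR s) XOR s = false XOR false = false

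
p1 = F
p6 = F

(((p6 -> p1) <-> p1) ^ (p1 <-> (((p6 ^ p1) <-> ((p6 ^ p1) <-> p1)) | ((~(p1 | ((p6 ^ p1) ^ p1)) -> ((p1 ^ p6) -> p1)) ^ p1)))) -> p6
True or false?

T

Substituting p1=F, p6=F:
p6 -> p1 = F -> F = T
(p6 -> p1) <-> p1 = T <-> F = F
p6 ^ p1 = F ^ F = F
p6 ^ p1 = F ^ F = F
(p6 ^ p1) <-> p1 = F <-> F = T
(p6 ^ p1) <-> ((p6 ^ p1) <-> p1) = F <-> T = F
p6 ^ p1 = F ^ F = F
(p6 ^ p1) ^ p1 = F ^ F = F
p1 | ((p6 ^ p1) ^ p1) = F | F = F
~(p1 | ((p6 ^ p1) ^ p1)) = ~F = T
p1 ^ p6 = F ^ F = F
(p1 ^ p6) -> p1 = F -> F = T
~(p1 | ((p6 ^ p1) ^ p1)) -> ((p1 ^ p6) -> p1) = T -> T = T
(~(p1 | ((p6 ^ p1) ^ p1)) -> ((p1 ^ p6) -> p1)) ^ p1 = T ^ F = T
((p6 ^ p1) <-> ((p6 ^ p1) <-> p1)) | ((~(p1 | ((p6 ^ p1) ^ p1)) -> ((p1 ^ p6) -> p1)) ^ p1) = F | T = T
p1 <-> (((p6 ^ p1) <-> ((p6 ^ p1) <-> p1)) | ((~(p1 | ((p6 ^ p1) ^ p1)) -> ((p1 ^ p6) -> p1)) ^ p1)) = F <-> T = F
((p6 -> p1) <-> p1) ^ (p1 <-> (((p6 ^ p1) <-> ((p6 ^ p1) <-> p1)) | ((~(p1 | ((p6 ^ p1) ^ p1)) -> ((p1 ^ p6) -> p1)) ^ p1))) = F ^ F = F
(((p6 -> p1) <-> p1) ^ (p1 <-> (((p6 ^ p1) <-> ((p6 ^ p1) <-> p1)) | ((~(p1 | ((p6 ^ p1) ^ p1)) -> ((p1 ^ p6) -> p1)) ^ p1)))) -> p6 = F -> F = T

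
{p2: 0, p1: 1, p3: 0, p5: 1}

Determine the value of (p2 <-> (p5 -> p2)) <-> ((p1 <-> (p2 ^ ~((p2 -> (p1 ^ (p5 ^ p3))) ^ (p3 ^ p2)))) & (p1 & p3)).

Substituting p2=0, p1=1, p3=0, p5=1:
p5 -> p2 = 1 -> 0 = 0
p2 <-> (p5 -> p2) = 0 <-> 0 = 1
p5 ^ p3 = 1 ^ 0 = 1
p1 ^ (p5 ^ p3) = 1 ^ 1 = 0
p2 -> (p1 ^ (p5 ^ p3)) = 0 -> 0 = 1
p3 ^ p2 = 0 ^ 0 = 0
(p2 -> (p1 ^ (p5 ^ p3))) ^ (p3 ^ p2) = 1 ^ 0 = 1
~((p2 -> (p1 ^ (p5 ^ p3))) ^ (p3 ^ p2)) = ~1 = 0
p2 ^ ~((p2 -> (p1 ^ (p5 ^ p3))) ^ (p3 ^ p2)) = 0 ^ 0 = 0
p1 <-> (p2 ^ ~((p2 -> (p1 ^ (p5 ^ p3))) ^ (p3 ^ p2))) = 1 <-> 0 = 0
p1 & p3 = 1 & 0 = 0
(p1 <-> (p2 ^ ~((p2 -> (p1 ^ (p5 ^ p3))) ^ (p3 ^ p2)))) & (p1 & p3) = 0 & 0 = 0
(p2 <-> (p5 -> p2)) <-> ((p1 <-> (p2 ^ ~((p2 -> (p1 ^ (p5 ^ p3))) ^ (p3 ^ p2)))) & (p1 & p3)) = 1 <-> 0 = 0

0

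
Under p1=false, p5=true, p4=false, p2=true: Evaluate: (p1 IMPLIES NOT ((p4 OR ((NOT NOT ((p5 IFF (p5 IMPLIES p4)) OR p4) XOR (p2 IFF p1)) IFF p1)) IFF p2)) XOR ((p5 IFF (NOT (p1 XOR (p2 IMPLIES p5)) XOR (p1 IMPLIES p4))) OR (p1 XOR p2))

Substituting p1=false, p5=true, p4=false, p2=true:
p5 IMPLIES p4 = true IMPLIES false = false
p5 IFF (p5 IMPLIES p4) = true IFF false = false
(p5 IFF (p5 IMPLIES p4)) OR p4 = false OR false = false
NOT ((p5 IFF (p5 IMPLIES p4)) OR p4) = NOT false = true
NOT NOT ((p5 IFF (p5 IMPLIES p4)) OR p4) = NOT true = false
p2 IFF p1 = true IFF false = false
NOT NOT ((p5 IFF (p5 IMPLIES p4)) OR p4) XOR (p2 IFF p1) = false XOR false = false
(NOT NOT ((p5 IFF (p5 IMPLIES p4)) OR p4) XOR (p2 IFF p1)) IFF p1 = false IFF false = true
p4 OR ((NOT NOT ((p5 IFF (p5 IMPLIES p4)) OR p4) XOR (p2 IFF p1)) IFF p1) = false OR true = true
(p4 OR ((NOT NOT ((p5 IFF (p5 IMPLIES p4)) OR p4) XOR (p2 IFF p1)) IFF p1)) IFF p2 = true IFF true = true
NOT ((p4 OR ((NOT NOT ((p5 IFF (p5 IMPLIES p4)) OR p4) XOR (p2 IFF p1)) IFF p1)) IFF p2) = NOT true = false
p1 IMPLIES NOT ((p4 OR ((NOT NOT ((p5 IFF (p5 IMPLIES p4)) OR p4) XOR (p2 IFF p1)) IFF p1)) IFF p2) = false IMPLIES false = true
p2 IMPLIES p5 = true IMPLIES true = true
p1 XOR (p2 IMPLIES p5) = false XOR true = true
NOT (p1 XOR (p2 IMPLIES p5)) = NOT true = false
p1 IMPLIES p4 = false IMPLIES false = true
NOT (p1 XOR (p2 IMPLIES p5)) XOR (p1 IMPLIES p4) = false XOR true = true
p5 IFF (NOT (p1 XOR (p2 IMPLIES p5)) XOR (p1 IMPLIES p4)) = true IFF true = true
p1 XOR p2 = false XOR true = true
(p5 IFF (NOT (p1 XOR (p2 IMPLIES p5)) XOR (p1 IMPLIES p4))) OR (p1 XOR p2) = true OR true = true
(p1 IMPLIES NOT ((p4 OR ((NOT NOT ((p5 IFF (p5 IMPLIES p4)) OR p4) XOR (p2 IFF p1)) IFF p1)) IFF p2)) XOR ((p5 IFF (NOT (p1 XOR (p2 IMPLIES p5)) XOR (p1 IMPLIES p4))) OR (p1 XOR p2)) = true XOR true = false

false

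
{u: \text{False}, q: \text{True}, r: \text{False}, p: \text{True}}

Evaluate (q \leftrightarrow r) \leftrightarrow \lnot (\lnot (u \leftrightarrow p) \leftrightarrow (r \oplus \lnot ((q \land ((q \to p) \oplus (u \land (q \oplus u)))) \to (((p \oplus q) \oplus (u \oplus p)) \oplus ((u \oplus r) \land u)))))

\text{False}

q \leftrightarrow r = \text{True} \leftrightarrow \text{False} = \text{False}
u \leftrightarrow p = \text{False} \leftrightarrow \text{True} = \text{False}
\lnot (u \leftrightarrow p) = \lnot \text{False} = \text{True}
q \to p = \text{True} \to \text{True} = \text{True}
q \oplus u = \text{True} \oplus \text{False} = \text{True}
u \land (q \oplus u) = \text{False} \land \text{True} = \text{False}
(q \to p) \oplus (u \land (q \oplus u)) = \text{True} \oplus \text{False} = \text{True}
q \land ((q \to p) \oplus (u \land (q \oplus u))) = \text{True} \land \text{True} = \text{True}
p \oplus q = \text{True} \oplus \text{True} = \text{False}
u \oplus p = \text{False} \oplus \text{True} = \text{True}
(p \oplus q) \oplus (u \oplus p) = \text{False} \oplus \text{True} = \text{True}
u \oplus r = \text{False} \oplus \text{False} = \text{False}
(u \oplus r) \land u = \text{False} \land \text{False} = \text{False}
((p \oplus q) \oplus (u \oplus p)) \oplus ((u \oplus r) \land u) = \text{True} \oplus \text{False} = \text{True}
(q \land ((q \to p) \oplus (u \land (q \oplus u)))) \to (((p \oplus q) \oplus (u \oplus p)) \oplus ((u \oplus r) \land u)) = \text{True} \to \text{True} = \text{True}
\lnot ((q \land ((q \to p) \oplus (u \land (q \oplus u)))) \to (((p \oplus q) \oplus (u \oplus p)) \oplus ((u \oplus r) \land u))) = \lnot \text{True} = \text{False}
r \oplus \lnot ((q \land ((q \to p) \oplus (u \land (q \oplus u)))) \to (((p \oplus q) \oplus (u \oplus p)) \oplus ((u \oplus r) \land u))) = \text{False} \oplus \text{False} = \text{False}
\lnot (u \leftrightarrow p) \leftrightarrow (r \oplus \lnot ((q \land ((q \to p) \oplus (u \land (q \oplus u)))) \to (((p \oplus q) \oplus (u \oplus p)) \oplus ((u \oplus r) \land u)))) = \text{True} \leftrightarrow \text{False} = \text{False}
\lnot (\lnot (u \leftrightarrow p) \leftrightarrow (r \oplus \lnot ((q \land ((q \to p) \oplus (u \land (q \oplus u)))) \to (((p \oplus q) \oplus (u \oplus p)) \oplus ((u \oplus r) \land u))))) = \lnot \text{False} = \text{True}
(q \leftrightarrow r) \leftrightarrow \lnot (\lnot (u \leftrightarrow p) \leftrightarrow (r \oplus \lnot ((q \land ((q \to p) \oplus (u \land (q \oplus u)))) \to (((p \oplus q) \oplus (u \oplus p)) \oplus ((u \oplus r) \land u))))) = \text{False} \leftrightarrow \text{True} = \text{False}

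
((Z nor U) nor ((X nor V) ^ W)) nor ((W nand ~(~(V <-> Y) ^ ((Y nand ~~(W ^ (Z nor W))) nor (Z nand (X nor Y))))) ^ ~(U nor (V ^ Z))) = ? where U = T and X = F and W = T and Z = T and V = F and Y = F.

Z nor U = T nor T = F
X nor V = F nor F = T
(X nor V) ^ W = T ^ T = F
(Z nor U) nor ((X nor V) ^ W) = F nor F = T
V <-> Y = F <-> F = T
~(V <-> Y) = ~T = F
Z nor W = T nor T = F
W ^ (Z nor W) = T ^ F = T
~(W ^ (Z nor W)) = ~T = F
~~(W ^ (Z nor W)) = ~F = T
Y nand ~~(W ^ (Z nor W)) = F nand T = T
X nor Y = F nor F = T
Z nand (X nor Y) = T nand T = F
(Y nand ~~(W ^ (Z nor W))) nor (Z nand (X nor Y)) = T nor F = F
~(V <-> Y) ^ ((Y nand ~~(W ^ (Z nor W))) nor (Z nand (X nor Y))) = F ^ F = F
~(~(V <-> Y) ^ ((Y nand ~~(W ^ (Z nor W))) nor (Z nand (X nor Y)))) = ~F = T
W nand ~(~(V <-> Y) ^ ((Y nand ~~(W ^ (Z nor W))) nor (Z nand (X nor Y)))) = T nand T = F
V ^ Z = F ^ T = T
U nor (V ^ Z) = T nor T = F
~(U nor (V ^ Z)) = ~F = T
(W nand ~(~(V <-> Y) ^ ((Y nand ~~(W ^ (Z nor W))) nor (Z nand (X nor Y))))) ^ ~(U nor (V ^ Z)) = F ^ T = T
((Z nor U) nor ((X nor V) ^ W)) nor ((W nand ~(~(V <-> Y) ^ ((Y nand ~~(W ^ (Z nor W))) nor (Z nand (X nor Y))))) ^ ~(U nor (V ^ Z))) = T nor T = F

F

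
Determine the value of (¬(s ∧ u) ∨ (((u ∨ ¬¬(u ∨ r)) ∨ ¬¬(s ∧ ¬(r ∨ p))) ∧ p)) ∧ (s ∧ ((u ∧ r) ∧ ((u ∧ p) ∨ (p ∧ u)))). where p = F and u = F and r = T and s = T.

F

s ∧ u = T ∧ F = F
¬(s ∧ u) = ¬F = T
u ∨ r = F ∨ T = T
¬(u ∨ r) = ¬T = F
¬¬(u ∨ r) = ¬F = T
u ∨ ¬¬(u ∨ r) = F ∨ T = T
r ∨ p = T ∨ F = T
¬(r ∨ p) = ¬T = F
s ∧ ¬(r ∨ p) = T ∧ F = F
¬(s ∧ ¬(r ∨ p)) = ¬F = T
¬¬(s ∧ ¬(r ∨ p)) = ¬T = F
(u ∨ ¬¬(u ∨ r)) ∨ ¬¬(s ∧ ¬(r ∨ p)) = T ∨ F = T
((u ∨ ¬¬(u ∨ r)) ∨ ¬¬(s ∧ ¬(r ∨ p))) ∧ p = T ∧ F = F
¬(s ∧ u) ∨ (((u ∨ ¬¬(u ∨ r)) ∨ ¬¬(s ∧ ¬(r ∨ p))) ∧ p) = T ∨ F = T
u ∧ r = F ∧ T = F
u ∧ p = F ∧ F = F
p ∧ u = F ∧ F = F
(u ∧ p) ∨ (p ∧ u) = F ∨ F = F
(u ∧ r) ∧ ((u ∧ p) ∨ (p ∧ u)) = F ∧ F = F
s ∧ ((u ∧ r) ∧ ((u ∧ p) ∨ (p ∧ u))) = T ∧ F = F
(¬(s ∧ u) ∨ (((u ∨ ¬¬(u ∨ r)) ∨ ¬¬(s ∧ ¬(r ∨ p))) ∧ p)) ∧ (s ∧ ((u ∧ r) ∧ ((u ∧ p) ∨ (p ∧ u)))) = T ∧ F = F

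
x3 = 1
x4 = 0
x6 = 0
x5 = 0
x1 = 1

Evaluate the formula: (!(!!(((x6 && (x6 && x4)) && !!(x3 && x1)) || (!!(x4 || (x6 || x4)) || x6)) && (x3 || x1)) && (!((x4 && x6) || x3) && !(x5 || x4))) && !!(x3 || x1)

Substituting x3=1, x4=0, x6=0, x5=0, x1=1:
x6 && x4 = 0 && 0 = 0
x6 && (x6 && x4) = 0 && 0 = 0
x3 && x1 = 1 && 1 = 1
!(x3 && x1) = !1 = 0
!!(x3 && x1) = !0 = 1
(x6 && (x6 && x4)) && !!(x3 && x1) = 0 && 1 = 0
x6 || x4 = 0 || 0 = 0
x4 || (x6 || x4) = 0 || 0 = 0
!(x4 || (x6 || x4)) = !0 = 1
!!(x4 || (x6 || x4)) = !1 = 0
!!(x4 || (x6 || x4)) || x6 = 0 || 0 = 0
((x6 && (x6 && x4)) && !!(x3 && x1)) || (!!(x4 || (x6 || x4)) || x6) = 0 || 0 = 0
!(((x6 && (x6 && x4)) && !!(x3 && x1)) || (!!(x4 || (x6 || x4)) || x6)) = !0 = 1
!!(((x6 && (x6 && x4)) && !!(x3 && x1)) || (!!(x4 || (x6 || x4)) || x6)) = !1 = 0
x3 || x1 = 1 || 1 = 1
!!(((x6 && (x6 && x4)) && !!(x3 && x1)) || (!!(x4 || (x6 || x4)) || x6)) && (x3 || x1) = 0 && 1 = 0
!(!!(((x6 && (x6 && x4)) && !!(x3 && x1)) || (!!(x4 || (x6 || x4)) || x6)) && (x3 || x1)) = !0 = 1
x4 && x6 = 0 && 0 = 0
(x4 && x6) || x3 = 0 || 1 = 1
!((x4 && x6) || x3) = !1 = 0
x5 || x4 = 0 || 0 = 0
!(x5 || x4) = !0 = 1
!((x4 && x6) || x3) && !(x5 || x4) = 0 && 1 = 0
!(!!(((x6 && (x6 && x4)) && !!(x3 && x1)) || (!!(x4 || (x6 || x4)) || x6)) && (x3 || x1)) && (!((x4 && x6) || x3) && !(x5 || x4)) = 1 && 0 = 0
x3 || x1 = 1 || 1 = 1
!(x3 || x1) = !1 = 0
!!(x3 || x1) = !0 = 1
(!(!!(((x6 && (x6 && x4)) && !!(x3 && x1)) || (!!(x4 || (x6 || x4)) || x6)) && (x3 || x1)) && (!((x4 && x6) || x3) && !(x5 || x4))) && !!(x3 || x1) = 0 && 1 = 0

0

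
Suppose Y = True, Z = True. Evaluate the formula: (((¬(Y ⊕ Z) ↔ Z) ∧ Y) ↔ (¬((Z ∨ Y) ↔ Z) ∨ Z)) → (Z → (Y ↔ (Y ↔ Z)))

True

Substituting Y=True, Z=True:
Y ⊕ Z = True ⊕ True = False
¬(Y ⊕ Z) = ¬False = True
¬(Y ⊕ Z) ↔ Z = True ↔ True = True
(¬(Y ⊕ Z) ↔ Z) ∧ Y = True ∧ True = True
Z ∨ Y = True ∨ True = True
(Z ∨ Y) ↔ Z = True ↔ True = True
¬((Z ∨ Y) ↔ Z) = ¬True = False
¬((Z ∨ Y) ↔ Z) ∨ Z = False ∨ True = True
((¬(Y ⊕ Z) ↔ Z) ∧ Y) ↔ (¬((Z ∨ Y) ↔ Z) ∨ Z) = True ↔ True = True
Y ↔ Z = True ↔ True = True
Y ↔ (Y ↔ Z) = True ↔ True = True
Z → (Y ↔ (Y ↔ Z)) = True → True = True
(((¬(Y ⊕ Z) ↔ Z) ∧ Y) ↔ (¬((Z ∨ Y) ↔ Z) ∨ Z)) → (Z → (Y ↔ (Y ↔ Z))) = True → True = True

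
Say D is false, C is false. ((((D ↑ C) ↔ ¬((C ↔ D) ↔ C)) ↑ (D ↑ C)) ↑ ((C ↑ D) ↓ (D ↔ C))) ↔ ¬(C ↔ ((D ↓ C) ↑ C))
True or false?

D ↑ C = False ↑ False = True
C ↔ D = False ↔ False = True
(C ↔ D) ↔ C = True ↔ False = False
¬((C ↔ D) ↔ C) = ¬False = True
(D ↑ C) ↔ ¬((C ↔ D) ↔ C) = True ↔ True = True
D ↑ C = False ↑ False = True
((D ↑ C) ↔ ¬((C ↔ D) ↔ C)) ↑ (D ↑ C) = True ↑ True = False
C ↑ D = False ↑ False = True
D ↔ C = False ↔ False = True
(C ↑ D) ↓ (D ↔ C) = True ↓ True = False
(((D ↑ C) ↔ ¬((C ↔ D) ↔ C)) ↑ (D ↑ C)) ↑ ((C ↑ D) ↓ (D ↔ C)) = False ↑ False = True
D ↓ C = False ↓ False = True
(D ↓ C) ↑ C = True ↑ False = True
C ↔ ((D ↓ C) ↑ C) = False ↔ True = False
¬(C ↔ ((D ↓ C) ↑ C)) = ¬False = True
((((D ↑ C) ↔ ¬((C ↔ D) ↔ C)) ↑ (D ↑ C)) ↑ ((C ↑ D) ↓ (D ↔ C))) ↔ ¬(C ↔ ((D ↓ C) ↑ C)) = True ↔ True = True

True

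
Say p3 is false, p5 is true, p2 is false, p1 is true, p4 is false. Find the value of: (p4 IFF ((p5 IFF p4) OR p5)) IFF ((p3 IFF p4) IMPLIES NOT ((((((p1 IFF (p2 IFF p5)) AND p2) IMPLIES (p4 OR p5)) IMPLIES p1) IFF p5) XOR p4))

true

p5 IFF p4 = true IFF false = false
(p5 IFF p4) OR p5 = false OR true = true
p4 IFF ((p5 IFF p4) OR p5) = false IFF true = false
p3 IFF p4 = false IFF false = true
p2 IFF p5 = false IFF true = false
p1 IFF (p2 IFF p5) = true IFF false = false
(p1 IFF (p2 IFF p5)) AND p2 = false AND false = false
p4 OR p5 = false OR true = true
((p1 IFF (p2 IFF p5)) AND p2) IMPLIES (p4 OR p5) = false IMPLIES true = true
(((p1 IFF (p2 IFF p5)) AND p2) IMPLIES (p4 OR p5)) IMPLIES p1 = true IMPLIES true = true
((((p1 IFF (p2 IFF p5)) AND p2) IMPLIES (p4 OR p5)) IMPLIES p1) IFF p5 = true IFF true = true
(((((p1 IFF (p2 IFF p5)) AND p2) IMPLIES (p4 OR p5)) IMPLIES p1) IFF p5) XOR p4 = true XOR false = true
NOT ((((((p1 IFF (p2 IFF p5)) AND p2) IMPLIES (p4 OR p5)) IMPLIES p1) IFF p5) XOR p4) = NOT true = false
(p3 IFF p4) IMPLIES NOT ((((((p1 IFF (p2 IFF p5)) AND p2) IMPLIES (p4 OR p5)) IMPLIES p1) IFF p5) XOR p4) = true IMPLIES false = false
(p4 IFF ((p5 IFF p4) OR p5)) IFF ((p3 IFF p4) IMPLIES NOT ((((((p1 IFF (p2 IFF p5)) AND p2) IMPLIES (p4 OR p5)) IMPLIES p1) IFF p5) XOR p4)) = false IFF false = true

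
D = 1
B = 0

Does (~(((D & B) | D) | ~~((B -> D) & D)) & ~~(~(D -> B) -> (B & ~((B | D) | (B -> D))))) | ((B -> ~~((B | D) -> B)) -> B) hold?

0

Substituting D=1, B=0:
D & B = 1 & 0 = 0
(D & B) | D = 0 | 1 = 1
B -> D = 0 -> 1 = 1
(B -> D) & D = 1 & 1 = 1
~((B -> D) & D) = ~1 = 0
~~((B -> D) & D) = ~0 = 1
((D & B) | D) | ~~((B -> D) & D) = 1 | 1 = 1
~(((D & B) | D) | ~~((B -> D) & D)) = ~1 = 0
D -> B = 1 -> 0 = 0
~(D -> B) = ~0 = 1
B | D = 0 | 1 = 1
B -> D = 0 -> 1 = 1
(B | D) | (B -> D) = 1 | 1 = 1
~((B | D) | (B -> D)) = ~1 = 0
B & ~((B | D) | (B -> D)) = 0 & 0 = 0
~(D -> B) -> (B & ~((B | D) | (B -> D))) = 1 -> 0 = 0
~(~(D -> B) -> (B & ~((B | D) | (B -> D)))) = ~0 = 1
~~(~(D -> B) -> (B & ~((B | D) | (B -> D)))) = ~1 = 0
~(((D & B) | D) | ~~((B -> D) & D)) & ~~(~(D -> B) -> (B & ~((B | D) | (B -> D)))) = 0 & 0 = 0
B | D = 0 | 1 = 1
(B | D) -> B = 1 -> 0 = 0
~((B | D) -> B) = ~0 = 1
~~((B | D) -> B) = ~1 = 0
B -> ~~((B | D) -> B) = 0 -> 0 = 1
(B -> ~~((B | D) -> B)) -> B = 1 -> 0 = 0
(~(((D & B) | D) | ~~((B -> D) & D)) & ~~(~(D -> B) -> (B & ~((B | D) | (B -> D))))) | ((B -> ~~((B | D) -> B)) -> B) = 0 | 0 = 0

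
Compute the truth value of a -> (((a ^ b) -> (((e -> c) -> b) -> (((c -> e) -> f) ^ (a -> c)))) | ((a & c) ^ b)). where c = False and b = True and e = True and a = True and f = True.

True

Substituting c=False, b=True, e=True, a=True, f=True:
a ^ b = True ^ True = False
e -> c = True -> False = False
(e -> c) -> b = False -> True = True
c -> e = False -> True = True
(c -> e) -> f = True -> True = True
a -> c = True -> False = False
((c -> e) -> f) ^ (a -> c) = True ^ False = True
((e -> c) -> b) -> (((c -> e) -> f) ^ (a -> c)) = True -> True = True
(a ^ b) -> (((e -> c) -> b) -> (((c -> e) -> f) ^ (a -> c))) = False -> True = True
a & c = True & False = False
(a & c) ^ b = False ^ True = True
((a ^ b) -> (((e -> c) -> b) -> (((c -> e) -> f) ^ (a -> c)))) | ((a & c) ^ b) = True | True = True
a -> (((a ^ b) -> (((e -> c) -> b) -> (((c -> e) -> f) ^ (a -> c)))) | ((a & c) ^ b)) = True -> True = True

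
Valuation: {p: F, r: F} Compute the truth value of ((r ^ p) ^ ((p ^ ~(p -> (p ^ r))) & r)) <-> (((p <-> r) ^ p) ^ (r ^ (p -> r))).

T

r ^ p = F ^ F = F
p ^ r = F ^ F = F
p -> (p ^ r) = F -> F = T
~(p -> (p ^ r)) = ~T = F
p ^ ~(p -> (p ^ r)) = F ^ F = F
(p ^ ~(p -> (p ^ r))) & r = F & F = F
(r ^ p) ^ ((p ^ ~(p -> (p ^ r))) & r) = F ^ F = F
p <-> r = F <-> F = T
(p <-> r) ^ p = T ^ F = T
p -> r = F -> F = T
r ^ (p -> r) = F ^ T = T
((p <-> r) ^ p) ^ (r ^ (p -> r)) = T ^ T = F
((r ^ p) ^ ((p ^ ~(p -> (p ^ r))) & r)) <-> (((p <-> r) ^ p) ^ (r ^ (p -> r))) = F <-> F = T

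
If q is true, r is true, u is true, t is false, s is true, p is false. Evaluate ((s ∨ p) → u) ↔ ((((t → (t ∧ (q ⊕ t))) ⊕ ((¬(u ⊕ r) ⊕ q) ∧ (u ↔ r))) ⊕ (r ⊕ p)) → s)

True

Substituting q=True, r=True, u=True, t=False, s=True, p=False:
s ∨ p = True ∨ False = True
(s ∨ p) → u = True → True = True
q ⊕ t = True ⊕ False = True
t ∧ (q ⊕ t) = False ∧ True = False
t → (t ∧ (q ⊕ t)) = False → False = True
u ⊕ r = True ⊕ True = False
¬(u ⊕ r) = ¬False = True
¬(u ⊕ r) ⊕ q = True ⊕ True = False
u ↔ r = True ↔ True = True
(¬(u ⊕ r) ⊕ q) ∧ (u ↔ r) = False ∧ True = False
(t → (t ∧ (q ⊕ t))) ⊕ ((¬(u ⊕ r) ⊕ q) ∧ (u ↔ r)) = True ⊕ False = True
r ⊕ p = True ⊕ False = True
((t → (t ∧ (q ⊕ t))) ⊕ ((¬(u ⊕ r) ⊕ q) ∧ (u ↔ r))) ⊕ (r ⊕ p) = True ⊕ True = False
(((t → (t ∧ (q ⊕ t))) ⊕ ((¬(u ⊕ r) ⊕ q) ∧ (u ↔ r))) ⊕ (r ⊕ p)) → s = False → True = True
((s ∨ p) → u) ↔ ((((t → (t ∧ (q ⊕ t))) ⊕ ((¬(u ⊕ r) ⊕ q) ∧ (u ↔ r))) ⊕ (r ⊕ p)) → s) = True ↔ True = True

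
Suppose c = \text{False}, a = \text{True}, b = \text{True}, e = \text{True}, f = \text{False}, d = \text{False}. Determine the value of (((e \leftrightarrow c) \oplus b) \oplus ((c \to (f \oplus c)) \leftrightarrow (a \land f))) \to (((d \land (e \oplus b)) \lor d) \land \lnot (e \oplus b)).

e \leftrightarrow c = \text{True} \leftrightarrow \text{False} = \text{False}
(e \leftrightarrow c) \oplus b = \text{False} \oplus \text{True} = \text{True}
f \oplus c = \text{False} \oplus \text{False} = \text{False}
c \to (f \oplus c) = \text{False} \to \text{False} = \text{True}
a \land f = \text{True} \land \text{False} = \text{False}
(c \to (f \oplus c)) \leftrightarrow (a \land f) = \text{True} \leftrightarrow \text{False} = \text{False}
((e \leftrightarrow c) \oplus b) \oplus ((c \to (f \oplus c)) \leftrightarrow (a \land f)) = \text{True} \oplus \text{False} = \text{True}
e \oplus b = \text{True} \oplus \text{True} = \text{False}
d \land (e \oplus b) = \text{False} \land \text{False} = \text{False}
(d \land (e \oplus b)) \lor d = \text{False} \lor \text{False} = \text{False}
e \oplus b = \text{True} \oplus \text{True} = \text{False}
\lnot (e \oplus b) = \lnot \text{False} = \text{True}
((d \land (e \oplus b)) \lor d) \land \lnot (e \oplus b) = \text{False} \land \text{True} = \text{False}
(((e \leftrightarrow c) \oplus b) \oplus ((c \to (f \oplus c)) \leftrightarrow (a \land f))) \to (((d \land (e \oplus b)) \lor d) \land \lnot (e \oplus b)) = \text{True} \to \text{False} = \text{False}

\text{False}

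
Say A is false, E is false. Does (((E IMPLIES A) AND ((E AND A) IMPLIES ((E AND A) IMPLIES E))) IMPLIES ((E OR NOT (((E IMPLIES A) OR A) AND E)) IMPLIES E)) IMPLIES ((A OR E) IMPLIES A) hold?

true

E IMPLIES A = false IMPLIES false = true
E AND A = false AND false = false
E AND A = false AND false = false
(E AND A) IMPLIES E = false IMPLIES false = true
(E AND A) IMPLIES ((E AND A) IMPLIES E) = false IMPLIES true = true
(E IMPLIES A) AND ((E AND A) IMPLIES ((E AND A) IMPLIES E)) = true AND true = true
E IMPLIES A = false IMPLIES false = true
(E IMPLIES A) OR A = true OR false = true
((E IMPLIES A) OR A) AND E = true AND false = false
NOT (((E IMPLIES A) OR A) AND E) = NOT false = true
E OR NOT (((E IMPLIES A) OR A) AND E) = false OR true = true
(E OR NOT (((E IMPLIES A) OR A) AND E)) IMPLIES E = true IMPLIES false = false
((E IMPLIES A) AND ((E AND A) IMPLIES ((E AND A) IMPLIES E))) IMPLIES ((E OR NOT (((E IMPLIES A) OR A) AND E)) IMPLIES E) = true IMPLIES false = false
A OR E = false OR false = false
(A OR E) IMPLIES A = false IMPLIES false = true
(((E IMPLIES A) AND ((E AND A) IMPLIES ((E AND A) IMPLIES E))) IMPLIES ((E OR NOT (((E IMPLIES A) OR A) AND E)) IMPLIES E)) IMPLIES ((A OR E) IMPLIES A) = false IMPLIES true = true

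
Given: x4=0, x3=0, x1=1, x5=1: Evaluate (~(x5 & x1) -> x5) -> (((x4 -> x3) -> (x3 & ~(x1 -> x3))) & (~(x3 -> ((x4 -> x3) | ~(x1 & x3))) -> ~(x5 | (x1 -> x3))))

0

x5 & x1 = 1 & 1 = 1
~(x5 & x1) = ~1 = 0
~(x5 & x1) -> x5 = 0 -> 1 = 1
x4 -> x3 = 0 -> 0 = 1
x1 -> x3 = 1 -> 0 = 0
~(x1 -> x3) = ~0 = 1
x3 & ~(x1 -> x3) = 0 & 1 = 0
(x4 -> x3) -> (x3 & ~(x1 -> x3)) = 1 -> 0 = 0
x4 -> x3 = 0 -> 0 = 1
x1 & x3 = 1 & 0 = 0
~(x1 & x3) = ~0 = 1
(x4 -> x3) | ~(x1 & x3) = 1 | 1 = 1
x3 -> ((x4 -> x3) | ~(x1 & x3)) = 0 -> 1 = 1
~(x3 -> ((x4 -> x3) | ~(x1 & x3))) = ~1 = 0
x1 -> x3 = 1 -> 0 = 0
x5 | (x1 -> x3) = 1 | 0 = 1
~(x5 | (x1 -> x3)) = ~1 = 0
~(x3 -> ((x4 -> x3) | ~(x1 & x3))) -> ~(x5 | (x1 -> x3)) = 0 -> 0 = 1
((x4 -> x3) -> (x3 & ~(x1 -> x3))) & (~(x3 -> ((x4 -> x3) | ~(x1 & x3))) -> ~(x5 | (x1 -> x3))) = 0 & 1 = 0
(~(x5 & x1) -> x5) -> (((x4 -> x3) -> (x3 & ~(x1 -> x3))) & (~(x3 -> ((x4 -> x3) | ~(x1 & x3))) -> ~(x5 | (x1 -> x3)))) = 1 -> 0 = 0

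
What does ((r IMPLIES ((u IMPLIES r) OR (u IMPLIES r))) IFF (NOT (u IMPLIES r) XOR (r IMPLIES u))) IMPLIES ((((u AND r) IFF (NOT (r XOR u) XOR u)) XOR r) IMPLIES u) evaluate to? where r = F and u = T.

T

u IMPLIES r = T IMPLIES F = F
u IMPLIES r = T IMPLIES F = F
(u IMPLIES r) OR (u IMPLIES r) = F OR F = F
r IMPLIES ((u IMPLIES r) OR (u IMPLIES r)) = F IMPLIES F = T
u IMPLIES r = T IMPLIES F = F
NOT (u IMPLIES r) = NOT F = T
r IMPLIES u = F IMPLIES T = T
NOT (u IMPLIES r) XOR (r IMPLIES u) = T XOR T = F
(r IMPLIES ((u IMPLIES r) OR (u IMPLIES r))) IFF (NOT (u IMPLIES r) XOR (r IMPLIES u)) = T IFF F = F
u AND r = T AND F = F
r XOR u = F XOR T = T
NOT (r XOR u) = NOT T = F
NOT (r XOR u) XOR u = F XOR T = T
(u AND r) IFF (NOT (r XOR u) XOR u) = F IFF T = F
((u AND r) IFF (NOT (r XOR u) XOR u)) XOR r = F XOR F = F
(((u AND r) IFF (NOT (r XOR u) XOR u)) XOR r) IMPLIES u = F IMPLIES T = T
((r IMPLIES ((u IMPLIES r) OR (u IMPLIES r))) IFF (NOT (u IMPLIES r) XOR (r IMPLIES u))) IMPLIES ((((u AND r) IFF (NOT (r XOR u) XOR u)) XOR r) IMPLIES u) = F IMPLIES T = T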